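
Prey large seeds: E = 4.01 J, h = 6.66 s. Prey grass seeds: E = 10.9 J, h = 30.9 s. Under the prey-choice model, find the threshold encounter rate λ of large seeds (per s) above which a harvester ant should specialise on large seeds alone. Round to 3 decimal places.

0.212 per s

The zero-one rule: include grass seeds iff E₂/h₂ > λE₁/(1+λh₁). Equality gives the switch point.
λE₁h₂ = E₂ + λE₂h₁ ⇒ λ = E₂/(E₁h₂ − E₂h₁) = 10.9/(123.9 − 72.59) = 0.2124 per s.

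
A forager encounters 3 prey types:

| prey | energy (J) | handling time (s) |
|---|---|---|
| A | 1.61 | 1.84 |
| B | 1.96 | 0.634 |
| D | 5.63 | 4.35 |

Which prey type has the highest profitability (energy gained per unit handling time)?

B

Profitability E/h (J/s): A = 1.61/1.84 = 0.875, B = 1.96/0.634 = 3.09, D = 5.63/4.35 = 1.29.
Ranked: B > D > A.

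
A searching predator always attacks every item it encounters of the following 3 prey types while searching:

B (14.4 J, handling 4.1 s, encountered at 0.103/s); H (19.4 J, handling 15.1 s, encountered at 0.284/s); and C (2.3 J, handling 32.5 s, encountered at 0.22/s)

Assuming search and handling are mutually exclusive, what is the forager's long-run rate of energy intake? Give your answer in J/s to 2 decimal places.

R = Σλ_iE_i / (1 + Σλ_ih_i)
Numerator: 0.103×14.4 + 0.284×19.4 + 0.22×2.3 = 7.499
Denominator: 1 + 0.103×4.1 + 0.284×15.1 + 0.22×32.5 = 12.86
R = 7.499/12.86 = 0.5831 J/s

0.58 J/s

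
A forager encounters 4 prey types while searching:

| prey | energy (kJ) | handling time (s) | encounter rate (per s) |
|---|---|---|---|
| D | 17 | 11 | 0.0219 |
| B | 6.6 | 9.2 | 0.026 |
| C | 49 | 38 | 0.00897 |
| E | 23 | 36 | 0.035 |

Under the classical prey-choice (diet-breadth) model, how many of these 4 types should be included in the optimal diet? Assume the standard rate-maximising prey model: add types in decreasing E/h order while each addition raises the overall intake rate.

4

Rank by E/h (kJ/s): D 1.55, C 1.29, B 0.717, E 0.639. Include each in turn until the next type's E/h falls below the running intake rate.
Rate on top 1: 0.3. C: 1.29 > 0.3 → include.
Rate on top 2: 0.5132. B: 0.717 > 0.5132 → include.
Rate on top 3: 0.5401. E: 0.639 > 0.5401 → include.
Optimal diet: D, C, B, E — 4 of 4 types.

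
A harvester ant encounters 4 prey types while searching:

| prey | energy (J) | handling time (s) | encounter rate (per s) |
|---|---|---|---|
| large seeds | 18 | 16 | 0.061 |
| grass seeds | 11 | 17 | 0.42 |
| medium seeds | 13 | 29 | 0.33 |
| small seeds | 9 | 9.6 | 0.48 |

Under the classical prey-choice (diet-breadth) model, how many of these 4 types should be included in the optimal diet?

Rank by E/h (J/s): large seeds 1.12, small seeds 0.938, grass seeds 0.647, medium seeds 0.448. Include each in turn until the next type's E/h falls below the running intake rate.
Rate on top 1: 0.5557. small seeds: 0.938 > 0.5557 → include.
Rate on top 2: 0.8229. grass seeds: 0.647 < 0.8229 → exclude; stop.
Optimal diet: large seeds, small seeds — 2 of 4 types.

2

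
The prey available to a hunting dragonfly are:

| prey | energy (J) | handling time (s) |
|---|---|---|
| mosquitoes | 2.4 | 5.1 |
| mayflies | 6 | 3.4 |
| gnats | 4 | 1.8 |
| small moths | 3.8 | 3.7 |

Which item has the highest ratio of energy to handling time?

Profitability E/h (J/s): mosquitoes = 2.4/5.1 = 0.471, mayflies = 6/3.4 = 1.76, gnats = 4/1.8 = 2.22, small moths = 3.8/3.7 = 1.03.
Ranked: gnats > mayflies > small moths > mosquitoes.

gnats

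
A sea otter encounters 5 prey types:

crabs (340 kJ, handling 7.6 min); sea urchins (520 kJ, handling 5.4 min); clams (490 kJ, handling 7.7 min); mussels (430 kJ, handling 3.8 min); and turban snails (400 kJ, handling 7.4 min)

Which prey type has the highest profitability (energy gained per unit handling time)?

In descending order of E/h:
mussels: 430/3.8 = 113 kJ/min
sea urchins: 520/5.4 = 96.3 kJ/min
clams: 490/7.7 = 63.6 kJ/min
turban snails: 400/7.4 = 54.1 kJ/min
crabs: 340/7.6 = 44.7 kJ/min

mussels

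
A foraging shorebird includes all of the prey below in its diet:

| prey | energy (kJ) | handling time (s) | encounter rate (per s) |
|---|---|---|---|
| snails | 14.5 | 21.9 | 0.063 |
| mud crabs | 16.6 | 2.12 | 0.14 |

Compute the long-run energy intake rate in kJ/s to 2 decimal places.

1.21 kJ/s

R = Σλ_iE_i / (1 + Σλ_ih_i)
Numerator: 0.063×14.5 + 0.14×16.6 = 3.238
Denominator: 1 + 0.063×21.9 + 0.14×2.12 = 2.676
R = 3.238/2.676 = 1.21 kJ/s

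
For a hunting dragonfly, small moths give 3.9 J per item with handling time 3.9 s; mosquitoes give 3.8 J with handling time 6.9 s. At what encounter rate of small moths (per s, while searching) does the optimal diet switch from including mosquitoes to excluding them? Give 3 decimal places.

At the threshold, the rate on small moths alone equals the profitability of mosquitoes: λ·3.9/(1 + λ·3.9) = 3.8/6.9 = 0.5507.
Rearranging, λ(3.9 − 0.5507×3.9) = 0.5507, so λ = 0.5507/1.752 = 0.3143 per s.

0.314 per s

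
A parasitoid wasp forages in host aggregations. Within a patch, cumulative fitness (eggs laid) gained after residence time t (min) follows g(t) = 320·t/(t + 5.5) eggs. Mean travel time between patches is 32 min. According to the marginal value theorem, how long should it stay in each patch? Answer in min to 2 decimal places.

Optimal t* satisfies g'(t*) = g(t*)/(T + t*).
g'(t) = 320·5.5/(t + 5.5)². Setting 320·5.5/(t+5.5)² = 320t/[(t+5.5)(32+t)] gives 5.5(32+t) = t(t+5.5), so t² = 5.5×32 = 176.
t* = √176 = 13.27 min.

13.27 min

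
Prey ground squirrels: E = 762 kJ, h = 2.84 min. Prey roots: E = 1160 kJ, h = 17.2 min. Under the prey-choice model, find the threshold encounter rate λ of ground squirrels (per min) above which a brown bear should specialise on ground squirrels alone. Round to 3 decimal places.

0.118 per min

The zero-one rule: include roots iff E₂/h₂ > λE₁/(1+λh₁). Equality gives the switch point.
λE₁h₂ = E₂ + λE₂h₁ ⇒ λ = E₂/(E₁h₂ − E₂h₁) = 1160/(1.311e+04 − 3294) = 0.1182 per min.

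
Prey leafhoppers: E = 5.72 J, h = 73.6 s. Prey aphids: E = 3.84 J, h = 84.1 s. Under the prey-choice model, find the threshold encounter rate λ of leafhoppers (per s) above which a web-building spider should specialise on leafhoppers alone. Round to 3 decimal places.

At the threshold, the rate on leafhoppers alone equals the profitability of aphids: λ·5.72/(1 + λ·73.6) = 3.84/84.1 = 0.04566.
Rearranging, λ(5.72 − 0.04566×73.6) = 0.04566, so λ = 0.04566/2.359 = 0.01935 per s.

0.019 per s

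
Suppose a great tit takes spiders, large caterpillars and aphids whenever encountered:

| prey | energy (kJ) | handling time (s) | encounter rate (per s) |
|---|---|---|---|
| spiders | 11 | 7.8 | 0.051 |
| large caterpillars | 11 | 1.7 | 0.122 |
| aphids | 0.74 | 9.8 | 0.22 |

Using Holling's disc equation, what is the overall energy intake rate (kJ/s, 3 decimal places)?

0.549 kJ/s

Energy encountered per unit search time: 0.051×11 + 0.122×11 + 0.22×0.74 = 2.066 kJ/s.
Handling time per unit search time: 0.051×7.8 + 0.122×1.7 + 0.22×9.8 = 2.761.
Rate = 2.066/(1 + 2.761) = 0.5492 kJ/s.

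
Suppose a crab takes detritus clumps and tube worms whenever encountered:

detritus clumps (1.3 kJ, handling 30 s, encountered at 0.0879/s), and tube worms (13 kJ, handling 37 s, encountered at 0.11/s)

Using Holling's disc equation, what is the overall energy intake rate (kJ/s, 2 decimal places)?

R = (0.0879×1.3 + 0.11×13) / (1 + 0.0879×30 + 0.11×37) = 1.544/7.707 = 0.2004 kJ/s.

0.20 kJ/s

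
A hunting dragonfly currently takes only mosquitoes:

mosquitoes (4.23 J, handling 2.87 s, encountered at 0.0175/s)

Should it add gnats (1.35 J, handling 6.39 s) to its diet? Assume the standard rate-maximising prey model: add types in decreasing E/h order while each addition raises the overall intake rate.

Intake rate on the current diet: R = (0.0175×4.23) / (1 + 0.0175×2.87) = 0.07403/1.05 = 0.07048 J/s.
gnats: E/h = 1.35/6.39 = 0.2113 J/s.
0.2113 > 0.07048, so adding gnats raises the average — include it.

Yes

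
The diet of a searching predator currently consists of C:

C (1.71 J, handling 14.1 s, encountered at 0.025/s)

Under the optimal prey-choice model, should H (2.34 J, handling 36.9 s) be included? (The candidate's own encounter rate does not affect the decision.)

Yes

Intake rate on the current diet: R = (0.025×1.71) / (1 + 0.025×14.1) = 0.04275/1.353 = 0.03161 J/s.
H: E/h = 2.34/36.9 = 0.06341 J/s.
0.06341 > 0.03161, so adding H raises the average — include it.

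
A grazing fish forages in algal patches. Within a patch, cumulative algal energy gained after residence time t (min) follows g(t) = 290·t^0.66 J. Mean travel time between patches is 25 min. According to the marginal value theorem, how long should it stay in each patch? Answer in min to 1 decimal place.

By the marginal value theorem, leave when the instantaneous gain rate g'(t) equals the habitat-wide average g(t)/(T + t).
g'(t) = 0.66·290·t^-0.34. Setting 0.66·290·t^-0.34 = 290·t^0.66/(25+t) gives 0.66(25+t) = t, so 0.34·t = 0.66×25.
t* = 0.66×25/0.34 = 48.53 min.

48.5 min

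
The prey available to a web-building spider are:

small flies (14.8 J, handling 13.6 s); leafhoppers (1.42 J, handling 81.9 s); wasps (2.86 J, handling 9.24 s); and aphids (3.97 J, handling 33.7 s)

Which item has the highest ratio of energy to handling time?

small flies

In descending order of E/h:
small flies: 14.8/13.6 = 1.09 J/s
wasps: 2.86/9.24 = 0.31 J/s
aphids: 3.97/33.7 = 0.118 J/s
leafhoppers: 1.42/81.9 = 0.0173 J/s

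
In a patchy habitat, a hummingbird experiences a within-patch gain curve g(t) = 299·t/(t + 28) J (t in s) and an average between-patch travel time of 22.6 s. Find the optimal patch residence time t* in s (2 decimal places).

Maximise g(t)/(T+t): set derivative to zero → g'(t)(T+t) = g(t).
g'(t) = 299·28/(t + 28)². Setting 299·28/(t+28)² = 299t/[(t+28)(22.6+t)] gives 28(22.6+t) = t(t+28), so t² = 28×22.6 = 632.8.
t* = √632.8 = 25.16 s.

25.16 s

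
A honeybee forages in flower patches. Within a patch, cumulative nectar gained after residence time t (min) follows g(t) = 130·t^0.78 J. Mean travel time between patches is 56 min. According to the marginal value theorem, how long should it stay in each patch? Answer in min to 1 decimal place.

Maximise g(t)/(T+t): set derivative to zero → g'(t)(T+t) = g(t).
g'(t) = 0.78·130·t^-0.22. Setting 0.78·130·t^-0.22 = 130·t^0.78/(56+t) gives 0.78(56+t) = t, so 0.22·t = 0.78×56.
t* = 0.78×56/0.22 = 198.5 min.

198.5 min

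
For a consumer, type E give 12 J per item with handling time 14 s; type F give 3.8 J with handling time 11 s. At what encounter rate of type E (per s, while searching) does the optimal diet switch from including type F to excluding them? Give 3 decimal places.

0.048 per s

Drop type F once their profitability E₂/h₂ falls below the rate achievable on type E alone: E₂/h₂ = λE₁/(1 + λh₁).
Solve for λ: λE₁h₂ = E₂(1 + λh₁) → λ(E₁h₂ − E₂h₁) = E₂ → λ = E₂/(E₁h₂ − E₂h₁).
λ = 3.8/(12×11 − 3.8×14) = 3.8/78.8 = 0.04822 per s.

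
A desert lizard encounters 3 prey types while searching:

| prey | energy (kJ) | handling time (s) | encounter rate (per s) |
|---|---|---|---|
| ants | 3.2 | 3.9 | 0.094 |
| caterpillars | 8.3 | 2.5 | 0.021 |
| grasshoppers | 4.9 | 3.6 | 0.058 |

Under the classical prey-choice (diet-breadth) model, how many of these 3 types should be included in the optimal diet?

3

Rank by E/h (kJ/s): caterpillars 3.32, grasshoppers 1.36, ants 0.821. Include each in turn until the next type's E/h falls below the running intake rate.
Rate on top 1: 0.1656. grasshoppers: 1.36 > 0.1656 → include.
Rate on top 2: 0.3635. ants: 0.821 > 0.3635 → include.
Optimal diet: caterpillars, grasshoppers, ants — 3 of 3 types.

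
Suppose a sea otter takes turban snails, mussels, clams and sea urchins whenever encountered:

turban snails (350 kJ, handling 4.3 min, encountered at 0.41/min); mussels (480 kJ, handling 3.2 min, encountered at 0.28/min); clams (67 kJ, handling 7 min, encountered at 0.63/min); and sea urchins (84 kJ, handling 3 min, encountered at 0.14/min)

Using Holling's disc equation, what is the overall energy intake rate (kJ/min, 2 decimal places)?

39.09 kJ/min

R = (0.41×350 + 0.28×480 + 0.63×67 + 0.14×84) / (1 + 0.41×4.3 + 0.28×3.2 + 0.63×7 + 0.14×3) = 331.9/8.489 = 39.09 kJ/min.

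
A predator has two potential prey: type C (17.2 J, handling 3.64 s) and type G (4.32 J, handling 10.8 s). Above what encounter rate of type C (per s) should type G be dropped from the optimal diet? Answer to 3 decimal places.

0.025 per s

The zero-one rule: include type G iff E₂/h₂ > λE₁/(1+λh₁). Equality gives the switch point.
λE₁h₂ = E₂ + λE₂h₁ ⇒ λ = E₂/(E₁h₂ − E₂h₁) = 4.32/(185.8 − 15.72) = 0.02541 per s.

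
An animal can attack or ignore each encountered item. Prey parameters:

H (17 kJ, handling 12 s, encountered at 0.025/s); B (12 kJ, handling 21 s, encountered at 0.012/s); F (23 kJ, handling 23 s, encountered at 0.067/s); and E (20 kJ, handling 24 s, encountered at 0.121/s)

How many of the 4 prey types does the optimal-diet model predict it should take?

Profitabilities (E/h, kJ/s): H 1.42, F 1, E 0.833, B 0.571. Add prey in this order while the next type's profitability exceeds the intake rate on those already taken.
Rate on top 1: 0.3269. F: 1 > 0.3269 → include.
Rate on top 2: 0.692. E: 0.833 > 0.692 → include.
Rate on top 3: 0.7634. B: 0.571 < 0.7634 → exclude; stop.
Optimal diet: H, F, E — 3 of 4 types.

3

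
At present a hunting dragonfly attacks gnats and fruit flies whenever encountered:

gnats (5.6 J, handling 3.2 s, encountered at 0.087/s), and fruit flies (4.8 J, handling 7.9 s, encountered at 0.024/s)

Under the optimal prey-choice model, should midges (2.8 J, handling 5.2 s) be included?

Yes

Current rate: (0.087×5.6 + 0.024×4.8)/(1 + 0.087×3.2 + 0.024×7.9) = 0.4104 J/s.
midges: E/h = 2.8/5.2 = 0.5385 J/s.
Since 0.5385 > R, including midges increases the long-run rate.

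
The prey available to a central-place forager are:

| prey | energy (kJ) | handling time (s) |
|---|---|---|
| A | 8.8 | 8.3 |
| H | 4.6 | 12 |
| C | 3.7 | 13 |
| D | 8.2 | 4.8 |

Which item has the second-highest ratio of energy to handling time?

Profitability E/h (kJ/s): A = 8.8/8.3 = 1.06, H = 4.6/12 = 0.383, C = 3.7/13 = 0.285, D = 8.2/4.8 = 1.71.
Ranked: D > A > H > C.

A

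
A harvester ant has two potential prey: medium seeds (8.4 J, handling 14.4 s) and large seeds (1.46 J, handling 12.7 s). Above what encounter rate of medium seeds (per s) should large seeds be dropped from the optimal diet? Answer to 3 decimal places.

The zero-one rule: include large seeds iff E₂/h₂ > λE₁/(1+λh₁). Equality gives the switch point.
λE₁h₂ = E₂ + λE₂h₁ ⇒ λ = E₂/(E₁h₂ − E₂h₁) = 1.46/(106.7 − 21.02) = 0.01704 per s.

0.017 per s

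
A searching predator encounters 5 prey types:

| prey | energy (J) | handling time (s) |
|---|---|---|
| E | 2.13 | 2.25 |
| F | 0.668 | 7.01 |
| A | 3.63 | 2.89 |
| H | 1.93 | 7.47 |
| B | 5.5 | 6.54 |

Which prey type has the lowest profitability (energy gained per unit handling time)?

F

In descending order of E/h:
A: 3.63/2.89 = 1.26 J/s
E: 2.13/2.25 = 0.947 J/s
B: 5.5/6.54 = 0.841 J/s
H: 1.93/7.47 = 0.258 J/s
F: 0.668/7.01 = 0.0953 J/s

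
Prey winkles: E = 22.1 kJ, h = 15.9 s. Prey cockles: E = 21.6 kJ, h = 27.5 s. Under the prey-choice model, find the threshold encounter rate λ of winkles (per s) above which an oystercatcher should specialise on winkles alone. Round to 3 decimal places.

0.082 per s

At the threshold, the rate on winkles alone equals the profitability of cockles: λ·22.1/(1 + λ·15.9) = 21.6/27.5 = 0.7855.
Rearranging, λ(22.1 − 0.7855×15.9) = 0.7855, so λ = 0.7855/9.611 = 0.08172 per s.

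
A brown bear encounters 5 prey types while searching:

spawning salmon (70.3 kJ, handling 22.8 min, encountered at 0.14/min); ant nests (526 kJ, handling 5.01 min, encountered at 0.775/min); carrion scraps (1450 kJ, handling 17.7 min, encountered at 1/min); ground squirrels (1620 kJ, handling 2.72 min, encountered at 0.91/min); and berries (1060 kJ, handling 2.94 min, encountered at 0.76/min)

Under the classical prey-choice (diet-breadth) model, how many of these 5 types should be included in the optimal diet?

Rank by E/h (kJ/min): ground squirrels 596, berries 361, ant nests 105, carrion scraps 81.9, spawning salmon 3.08. Include each in turn until the next type's E/h falls below the running intake rate.
Rate on top 1: 424.2. berries: 361 < 424.2 → exclude; stop.
Optimal diet: ground squirrels — 1 of 5 types.

1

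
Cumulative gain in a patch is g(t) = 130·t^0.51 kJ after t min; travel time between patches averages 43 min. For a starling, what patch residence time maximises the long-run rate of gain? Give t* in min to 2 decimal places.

By the marginal value theorem, leave when the instantaneous gain rate g'(t) equals the habitat-wide average g(t)/(T + t).
g'(t) = 0.51·130·t^-0.49. Setting 0.51·130·t^-0.49 = 130·t^0.51/(43+t) gives 0.51(43+t) = t, so 0.49·t = 0.51×43.
t* = 0.51×43/0.49 = 44.76 min.

44.76 min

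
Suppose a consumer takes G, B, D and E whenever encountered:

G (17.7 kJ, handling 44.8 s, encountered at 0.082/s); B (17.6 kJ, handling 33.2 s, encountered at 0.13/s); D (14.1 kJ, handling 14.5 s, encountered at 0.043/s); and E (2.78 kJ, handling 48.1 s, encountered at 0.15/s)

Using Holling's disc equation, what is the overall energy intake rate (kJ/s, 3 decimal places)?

R = (0.082×17.7 + 0.13×17.6 + 0.043×14.1 + 0.15×2.78) / (1 + 0.082×44.8 + 0.13×33.2 + 0.043×14.5 + 0.15×48.1) = 4.763/16.83 = 0.283 kJ/s.

0.283 kJ/s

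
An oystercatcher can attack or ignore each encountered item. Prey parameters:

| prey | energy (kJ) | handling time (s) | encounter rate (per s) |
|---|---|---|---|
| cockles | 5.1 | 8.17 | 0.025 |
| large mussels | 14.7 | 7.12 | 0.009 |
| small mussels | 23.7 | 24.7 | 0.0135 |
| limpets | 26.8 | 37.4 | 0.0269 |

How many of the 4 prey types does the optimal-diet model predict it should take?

Profitabilities (E/h, kJ/s): large mussels 2.06, small mussels 0.96, limpets 0.717, cockles 0.624. Add prey in this order while the next type's profitability exceeds the intake rate on those already taken.
Rate on top 1: 0.1243. small mussels: 0.96 > 0.1243 → include.
Rate on top 2: 0.3236. limpets: 0.717 > 0.3236 → include.
Rate on top 3: 0.4881. cockles: 0.624 > 0.4881 → include.
Optimal diet: large mussels, small mussels, limpets, cockles — 4 of 4 types.

4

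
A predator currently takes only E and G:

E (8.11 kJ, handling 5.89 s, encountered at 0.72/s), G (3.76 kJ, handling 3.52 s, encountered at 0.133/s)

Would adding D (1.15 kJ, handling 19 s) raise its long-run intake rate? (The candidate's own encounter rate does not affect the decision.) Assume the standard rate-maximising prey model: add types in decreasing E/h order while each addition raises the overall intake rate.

No

On E and G alone, R = ΣλE/(1+Σλh) = 6.339/5.709 = 1.11 kJ/s.
Profitability of D: 1.15/19 = 0.06053 kJ/s.
Since 0.06053 < R, time spent handling D is better spent searching.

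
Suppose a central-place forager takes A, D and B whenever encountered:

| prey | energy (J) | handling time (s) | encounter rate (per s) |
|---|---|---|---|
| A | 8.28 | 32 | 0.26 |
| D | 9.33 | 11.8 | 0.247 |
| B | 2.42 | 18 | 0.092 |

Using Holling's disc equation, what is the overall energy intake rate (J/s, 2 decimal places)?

Energy encountered per unit search time: 0.26×8.28 + 0.247×9.33 + 0.092×2.42 = 4.68 J/s.
Handling time per unit search time: 0.26×32 + 0.247×11.8 + 0.092×18 = 12.89.
Rate = 4.68/(1 + 12.89) = 0.3369 J/s.

0.34 J/s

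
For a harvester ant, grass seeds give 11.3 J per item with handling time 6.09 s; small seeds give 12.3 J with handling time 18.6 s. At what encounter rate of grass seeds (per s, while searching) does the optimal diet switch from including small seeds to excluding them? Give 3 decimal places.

0.091 per s

Drop small seeds once their profitability E₂/h₂ falls below the rate achievable on grass seeds alone: E₂/h₂ = λE₁/(1 + λh₁).
Solve for λ: λE₁h₂ = E₂(1 + λh₁) → λ(E₁h₂ − E₂h₁) = E₂ → λ = E₂/(E₁h₂ − E₂h₁).
λ = 12.3/(11.3×18.6 − 12.3×6.09) = 12.3/135.3 = 0.09093 per s.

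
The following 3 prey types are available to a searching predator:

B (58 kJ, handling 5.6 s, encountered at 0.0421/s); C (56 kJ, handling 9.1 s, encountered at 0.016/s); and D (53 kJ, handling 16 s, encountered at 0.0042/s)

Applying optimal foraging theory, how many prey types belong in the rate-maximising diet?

E/h in descending order: B 10.4, C 6.15, D 3.31 kJ/s. The optimal diet is the largest prefix of this list for which every included type satisfies E_i/h_i > R on the types above it.
Rate on top 1: 1.976. C: 6.15 > 1.976 → include.
Rate on top 2: 2.416. D: 3.31 > 2.416 → include.
Optimal diet: B, C, D — 3 of 3 types.

3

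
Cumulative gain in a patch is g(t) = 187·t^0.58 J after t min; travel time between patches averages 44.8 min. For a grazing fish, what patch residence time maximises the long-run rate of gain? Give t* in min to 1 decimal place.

61.9 min

By the marginal value theorem, leave when the instantaneous gain rate g'(t) equals the habitat-wide average g(t)/(T + t).
g'(t) = 0.58·187·t^-0.42. Setting 0.58·187·t^-0.42 = 187·t^0.58/(44.8+t) gives 0.58(44.8+t) = t, so 0.42·t = 0.58×44.8.
t* = 0.58×44.8/0.42 = 61.87 min.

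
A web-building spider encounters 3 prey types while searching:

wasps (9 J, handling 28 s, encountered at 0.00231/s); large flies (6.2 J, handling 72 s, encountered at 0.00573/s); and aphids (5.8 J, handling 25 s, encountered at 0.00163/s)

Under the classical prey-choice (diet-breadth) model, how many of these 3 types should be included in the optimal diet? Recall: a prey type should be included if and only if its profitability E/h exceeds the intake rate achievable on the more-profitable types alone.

3

Rank by E/h (J/s): wasps 0.321, aphids 0.232, large flies 0.0861. Include each in turn until the next type's E/h falls below the running intake rate.
Rate on top 1: 0.01953. aphids: 0.232 > 0.01953 → include.
Rate on top 2: 0.02736. large flies: 0.0861 > 0.02736 → include.
Optimal diet: wasps, aphids, large flies — 3 of 3 types.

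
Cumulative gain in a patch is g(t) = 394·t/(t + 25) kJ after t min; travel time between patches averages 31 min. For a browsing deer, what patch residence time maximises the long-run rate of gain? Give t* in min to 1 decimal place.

27.8 min

Optimal t* satisfies g'(t*) = g(t*)/(T + t*).
g'(t) = 394·25/(t + 25)². Setting 394·25/(t+25)² = 394t/[(t+25)(31+t)] gives 25(31+t) = t(t+25), so t² = 25×31 = 775.
t* = √775 = 27.84 min.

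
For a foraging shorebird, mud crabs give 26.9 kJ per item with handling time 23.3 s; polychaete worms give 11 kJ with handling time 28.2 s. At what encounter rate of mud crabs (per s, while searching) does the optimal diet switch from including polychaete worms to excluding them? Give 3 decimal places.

0.022 per s

At the threshold, the rate on mud crabs alone equals the profitability of polychaete worms: λ·26.9/(1 + λ·23.3) = 11/28.2 = 0.3901.
Rearranging, λ(26.9 − 0.3901×23.3) = 0.3901, so λ = 0.3901/17.81 = 0.0219 per s.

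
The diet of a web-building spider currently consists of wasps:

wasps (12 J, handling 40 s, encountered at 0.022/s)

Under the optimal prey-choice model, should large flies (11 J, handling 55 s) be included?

Current rate: (0.022×12)/(1 + 0.022×40) = 0.1404 J/s.
large flies: E/h = 11/55 = 0.2 J/s.
0.2 > 0.1404, so adding large flies raises the average — include it.

Yes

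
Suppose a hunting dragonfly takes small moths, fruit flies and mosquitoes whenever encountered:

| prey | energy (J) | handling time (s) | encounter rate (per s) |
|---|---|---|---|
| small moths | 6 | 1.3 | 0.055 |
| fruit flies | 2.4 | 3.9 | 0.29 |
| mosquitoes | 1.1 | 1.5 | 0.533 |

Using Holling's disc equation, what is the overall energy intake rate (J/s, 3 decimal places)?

Energy encountered per unit search time: 0.055×6 + 0.29×2.4 + 0.533×1.1 = 1.612 J/s.
Handling time per unit search time: 0.055×1.3 + 0.29×3.9 + 0.533×1.5 = 2.002.
Rate = 1.612/(1 + 2.002) = 0.5371 J/s.

0.537 J/s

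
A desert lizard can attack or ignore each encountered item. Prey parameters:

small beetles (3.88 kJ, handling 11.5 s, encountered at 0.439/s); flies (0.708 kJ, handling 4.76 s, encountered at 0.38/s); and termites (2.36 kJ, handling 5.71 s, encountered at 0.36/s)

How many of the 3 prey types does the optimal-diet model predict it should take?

Rank by E/h (kJ/s): termites 0.413, small beetles 0.337, flies 0.149. Include each in turn until the next type's E/h falls below the running intake rate.
Rate on top 1: 0.278. small beetles: 0.337 > 0.278 → include.
Rate on top 2: 0.315. flies: 0.149 < 0.315 → exclude; stop.
Optimal diet: termites, small beetles — 2 of 3 types.

2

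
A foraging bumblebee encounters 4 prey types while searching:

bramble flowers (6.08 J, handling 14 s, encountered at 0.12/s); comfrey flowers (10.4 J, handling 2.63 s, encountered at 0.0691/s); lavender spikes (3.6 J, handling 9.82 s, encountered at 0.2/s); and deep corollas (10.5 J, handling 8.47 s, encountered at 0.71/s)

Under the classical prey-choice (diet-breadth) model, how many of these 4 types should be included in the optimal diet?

2

Profitabilities (E/h, J/s): comfrey flowers 3.95, deep corollas 1.24, bramble flowers 0.434, lavender spikes 0.367. Add prey in this order while the next type's profitability exceeds the intake rate on those already taken.
Rate on top 1: 0.6081. deep corollas: 1.24 > 0.6081 → include.
Rate on top 2: 1.136. bramble flowers: 0.434 < 1.136 → exclude; stop.
Optimal diet: comfrey flowers, deep corollas — 2 of 4 types.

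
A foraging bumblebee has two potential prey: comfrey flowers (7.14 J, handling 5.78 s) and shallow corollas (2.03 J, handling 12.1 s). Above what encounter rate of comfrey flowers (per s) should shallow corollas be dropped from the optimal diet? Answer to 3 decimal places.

0.027 per s

At the threshold, the rate on comfrey flowers alone equals the profitability of shallow corollas: λ·7.14/(1 + λ·5.78) = 2.03/12.1 = 0.1678.
Rearranging, λ(7.14 − 0.1678×5.78) = 0.1678, so λ = 0.1678/6.17 = 0.02719 per s.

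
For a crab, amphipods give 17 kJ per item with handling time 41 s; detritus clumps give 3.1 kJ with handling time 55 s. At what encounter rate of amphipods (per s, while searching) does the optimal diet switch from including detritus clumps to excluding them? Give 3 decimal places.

0.004 per s

The zero-one rule: include detritus clumps iff E₂/h₂ > λE₁/(1+λh₁). Equality gives the switch point.
λE₁h₂ = E₂ + λE₂h₁ ⇒ λ = E₂/(E₁h₂ − E₂h₁) = 3.1/(935 − 127.1) = 0.003837 per s.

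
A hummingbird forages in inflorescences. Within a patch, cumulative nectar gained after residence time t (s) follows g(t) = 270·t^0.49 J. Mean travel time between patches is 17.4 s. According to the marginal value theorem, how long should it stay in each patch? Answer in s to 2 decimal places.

Optimal t* satisfies g'(t*) = g(t*)/(T + t*).
g'(t) = 0.49·270·t^-0.51. Setting 0.49·270·t^-0.51 = 270·t^0.49/(17.4+t) gives 0.49(17.4+t) = t, so 0.51·t = 0.49×17.4.
t* = 0.49×17.4/0.51 = 16.72 s.

16.72 s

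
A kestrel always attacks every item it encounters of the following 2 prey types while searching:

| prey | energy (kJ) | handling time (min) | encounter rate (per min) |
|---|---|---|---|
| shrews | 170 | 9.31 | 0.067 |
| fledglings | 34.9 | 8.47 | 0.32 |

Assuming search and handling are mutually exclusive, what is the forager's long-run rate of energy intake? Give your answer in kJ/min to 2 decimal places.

5.20 kJ/min

R = Σλ_iE_i / (1 + Σλ_ih_i)
Numerator: 0.067×170 + 0.32×34.9 = 22.56
Denominator: 1 + 0.067×9.31 + 0.32×8.47 = 4.334
R = 22.56/4.334 = 5.205 kJ/min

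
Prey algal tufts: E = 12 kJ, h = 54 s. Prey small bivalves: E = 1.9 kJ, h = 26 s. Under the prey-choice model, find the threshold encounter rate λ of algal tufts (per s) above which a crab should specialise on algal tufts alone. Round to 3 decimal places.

0.009 per s

At the threshold, the rate on algal tufts alone equals the profitability of small bivalves: λ·12/(1 + λ·54) = 1.9/26 = 0.07308.
Rearranging, λ(12 − 0.07308×54) = 0.07308, so λ = 0.07308/8.054 = 0.009074 per s.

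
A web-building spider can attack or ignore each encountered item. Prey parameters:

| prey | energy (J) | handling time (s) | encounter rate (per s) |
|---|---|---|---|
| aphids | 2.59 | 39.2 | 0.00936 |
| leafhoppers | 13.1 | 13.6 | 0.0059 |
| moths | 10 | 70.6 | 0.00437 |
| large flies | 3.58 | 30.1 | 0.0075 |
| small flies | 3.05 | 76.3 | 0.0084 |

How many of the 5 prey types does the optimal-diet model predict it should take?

3

E/h in descending order: leafhoppers 0.963, moths 0.142, large flies 0.119, aphids 0.0661, small flies 0.04 J/s. The optimal diet is the largest prefix of this list for which every included type satisfies E_i/h_i > R on the types above it.
Rate on top 1: 0.07155. moths: 0.142 > 0.07155 → include.
Rate on top 2: 0.08712. large flies: 0.119 > 0.08712 → include.
Rate on top 3: 0.09157. aphids: 0.0661 < 0.09157 → exclude; stop.
Optimal diet: leafhoppers, moths, large flies — 3 of 5 types.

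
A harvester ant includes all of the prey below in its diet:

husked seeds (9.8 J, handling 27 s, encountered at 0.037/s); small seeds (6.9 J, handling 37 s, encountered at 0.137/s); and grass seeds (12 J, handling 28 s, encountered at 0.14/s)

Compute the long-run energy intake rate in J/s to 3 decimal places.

R = (0.037×9.8 + 0.137×6.9 + 0.14×12) / (1 + 0.037×27 + 0.137×37 + 0.14×28) = 2.988/10.99 = 0.2719 J/s.

0.272 J/s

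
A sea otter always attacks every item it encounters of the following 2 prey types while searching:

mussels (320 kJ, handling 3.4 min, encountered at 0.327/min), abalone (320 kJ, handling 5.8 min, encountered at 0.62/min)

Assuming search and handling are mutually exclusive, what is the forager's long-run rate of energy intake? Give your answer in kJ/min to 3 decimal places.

53.092 kJ/min

R = (0.327×320 + 0.62×320) / (1 + 0.327×3.4 + 0.62×5.8) = 303/5.708 = 53.09 kJ/min.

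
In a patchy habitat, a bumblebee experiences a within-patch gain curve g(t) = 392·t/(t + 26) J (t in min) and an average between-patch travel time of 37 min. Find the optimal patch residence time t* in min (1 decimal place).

Optimal t* satisfies g'(t*) = g(t*)/(T + t*).
g'(t) = 392·26/(t + 26)². Setting 392·26/(t+26)² = 392t/[(t+26)(37+t)] gives 26(37+t) = t(t+26), so t² = 26×37 = 962.
t* = √962 = 31.02 min.

31.0 min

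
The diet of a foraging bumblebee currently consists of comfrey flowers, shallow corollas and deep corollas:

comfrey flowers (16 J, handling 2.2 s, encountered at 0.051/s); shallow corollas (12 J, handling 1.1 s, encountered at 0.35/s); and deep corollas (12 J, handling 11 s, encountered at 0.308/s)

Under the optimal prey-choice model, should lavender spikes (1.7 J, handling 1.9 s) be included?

No

Intake rate on the current diet: R = (0.051×16 + 0.35×12 + 0.308×12) / (1 + 0.051×2.2 + 0.35×1.1 + 0.308×11) = 8.712/4.885 = 1.783 J/s.
lavender spikes: E/h = 1.7/1.9 = 0.8947 J/s.
0.8947 < 1.783, so adding lavender spikes would lower the average — exclude it.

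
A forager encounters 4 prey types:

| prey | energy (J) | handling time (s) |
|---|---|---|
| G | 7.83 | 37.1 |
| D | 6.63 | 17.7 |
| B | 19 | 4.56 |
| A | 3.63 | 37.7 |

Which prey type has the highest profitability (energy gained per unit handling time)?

B

Profitability E/h (J/s): G = 7.83/37.1 = 0.211, D = 6.63/17.7 = 0.375, B = 19/4.56 = 4.17, A = 3.63/37.7 = 0.0963.
Ranked: B > D > G > A.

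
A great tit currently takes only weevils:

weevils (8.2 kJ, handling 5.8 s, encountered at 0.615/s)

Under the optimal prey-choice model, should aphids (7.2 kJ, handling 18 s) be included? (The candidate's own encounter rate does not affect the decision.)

No

Current rate: (0.615×8.2)/(1 + 0.615×5.8) = 1.104 kJ/s.
aphids: E/h = 7.2/18 = 0.4 kJ/s.
Since 0.4 < R, time spent handling aphids is better spent searching.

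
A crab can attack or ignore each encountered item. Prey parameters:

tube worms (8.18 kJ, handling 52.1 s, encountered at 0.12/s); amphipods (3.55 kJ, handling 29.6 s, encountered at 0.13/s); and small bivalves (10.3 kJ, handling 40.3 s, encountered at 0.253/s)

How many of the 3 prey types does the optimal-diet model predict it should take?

1

Profitabilities (E/h, kJ/s): small bivalves 0.256, tube worms 0.157, amphipods 0.12. Add prey in this order while the next type's profitability exceeds the intake rate on those already taken.
Rate on top 1: 0.2328. tube worms: 0.157 < 0.2328 → exclude; stop.
Optimal diet: small bivalves — 1 of 3 types.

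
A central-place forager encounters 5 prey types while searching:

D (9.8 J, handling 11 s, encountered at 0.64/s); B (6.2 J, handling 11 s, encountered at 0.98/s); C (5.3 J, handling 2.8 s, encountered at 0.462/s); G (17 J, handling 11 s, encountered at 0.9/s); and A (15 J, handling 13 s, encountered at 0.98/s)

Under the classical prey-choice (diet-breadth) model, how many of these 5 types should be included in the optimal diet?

2

Rank by E/h (J/s): C 1.89, G 1.55, A 1.15, D 0.891, B 0.564. Include each in turn until the next type's E/h falls below the running intake rate.
Rate on top 1: 1.068. G: 1.55 > 1.068 → include.
Rate on top 2: 1.456. A: 1.15 < 1.456 → exclude; stop.
Optimal diet: C, G — 2 of 5 types.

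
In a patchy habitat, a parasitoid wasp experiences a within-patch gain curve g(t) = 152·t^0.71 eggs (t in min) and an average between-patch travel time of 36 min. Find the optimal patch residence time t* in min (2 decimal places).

Optimal t* satisfies g'(t*) = g(t*)/(T + t*).
g'(t) = 0.71·152·t^-0.29. Setting 0.71·152·t^-0.29 = 152·t^0.71/(36+t) gives 0.71(36+t) = t, so 0.29·t = 0.71×36.
t* = 0.71×36/0.29 = 88.14 min.

88.14 min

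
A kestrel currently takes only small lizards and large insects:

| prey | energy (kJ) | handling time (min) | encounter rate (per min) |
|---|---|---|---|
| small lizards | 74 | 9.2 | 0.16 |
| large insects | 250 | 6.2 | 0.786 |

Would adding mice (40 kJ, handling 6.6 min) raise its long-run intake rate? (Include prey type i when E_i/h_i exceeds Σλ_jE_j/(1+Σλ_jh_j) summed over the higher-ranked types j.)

No

On small lizards and large insects alone, R = ΣλE/(1+Σλh) = 208.3/7.345 = 28.36 kJ/min.
Profitability of mice: 40/6.6 = 6.061 kJ/min.
6.061 < 28.36, so adding mice would lower the average — exclude it.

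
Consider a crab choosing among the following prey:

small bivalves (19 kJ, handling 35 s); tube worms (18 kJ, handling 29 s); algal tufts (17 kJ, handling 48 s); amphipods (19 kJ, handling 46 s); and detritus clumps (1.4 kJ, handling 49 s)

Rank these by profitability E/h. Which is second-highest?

small bivalves

Profitability E/h (kJ/s): small bivalves = 19/35 = 0.543, tube worms = 18/29 = 0.621, algal tufts = 17/48 = 0.354, amphipods = 19/46 = 0.413, detritus clumps = 1.4/49 = 0.0286.
Ranked: tube worms > small bivalves > amphipods > algal tufts > detritus clumps.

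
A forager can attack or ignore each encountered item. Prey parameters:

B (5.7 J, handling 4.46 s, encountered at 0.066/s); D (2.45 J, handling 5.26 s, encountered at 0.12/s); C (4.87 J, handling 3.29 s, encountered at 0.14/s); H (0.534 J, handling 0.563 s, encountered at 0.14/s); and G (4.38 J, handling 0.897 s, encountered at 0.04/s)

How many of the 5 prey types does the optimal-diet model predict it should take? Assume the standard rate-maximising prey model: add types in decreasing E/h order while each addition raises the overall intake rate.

4

Profitabilities (E/h, J/s): G 4.88, C 1.48, B 1.28, H 0.948, D 0.466. Add prey in this order while the next type's profitability exceeds the intake rate on those already taken.
Rate on top 1: 0.1691. C: 1.48 > 0.1691 → include.
Rate on top 2: 0.5727. B: 1.28 > 0.5727 → include.
Rate on top 3: 0.6886. H: 0.948 > 0.6886 → include.
Rate on top 4: 0.6996. D: 0.466 < 0.6996 → exclude; stop.
Optimal diet: G, C, B, H — 4 of 5 types.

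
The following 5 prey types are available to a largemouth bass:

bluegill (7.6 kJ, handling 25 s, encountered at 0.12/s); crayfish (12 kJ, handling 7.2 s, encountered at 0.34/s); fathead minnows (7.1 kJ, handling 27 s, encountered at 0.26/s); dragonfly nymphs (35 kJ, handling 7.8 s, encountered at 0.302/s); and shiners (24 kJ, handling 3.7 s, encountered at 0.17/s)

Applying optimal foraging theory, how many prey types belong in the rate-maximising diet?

E/h in descending order: shiners 6.49, dragonfly nymphs 4.49, crayfish 1.67, bluegill 0.304, fathead minnows 0.263 kJ/s. The optimal diet is the largest prefix of this list for which every included type satisfies E_i/h_i > R on the types above it.
Rate on top 1: 2.505. dragonfly nymphs: 4.49 > 2.505 → include.
Rate on top 2: 3.677. crayfish: 1.67 < 3.677 → exclude; stop.
Optimal diet: shiners, dragonfly nymphs — 2 of 5 types.

2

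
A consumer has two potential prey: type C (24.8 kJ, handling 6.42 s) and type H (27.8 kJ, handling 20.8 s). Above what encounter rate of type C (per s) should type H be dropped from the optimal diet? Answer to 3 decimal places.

At the threshold, the rate on type C alone equals the profitability of type H: λ·24.8/(1 + λ·6.42) = 27.8/20.8 = 1.337.
Rearranging, λ(24.8 − 1.337×6.42) = 1.337, so λ = 1.337/16.22 = 0.0824 per s.

0.082 per s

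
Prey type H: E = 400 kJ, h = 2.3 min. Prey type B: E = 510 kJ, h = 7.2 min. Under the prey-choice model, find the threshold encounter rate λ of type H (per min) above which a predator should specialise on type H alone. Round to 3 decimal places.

0.299 per min

Drop type B once their profitability E₂/h₂ falls below the rate achievable on type H alone: E₂/h₂ = λE₁/(1 + λh₁).
Solve for λ: λE₁h₂ = E₂(1 + λh₁) → λ(E₁h₂ − E₂h₁) = E₂ → λ = E₂/(E₁h₂ − E₂h₁).
λ = 510/(400×7.2 − 510×2.3) = 510/1707 = 0.2988 per min.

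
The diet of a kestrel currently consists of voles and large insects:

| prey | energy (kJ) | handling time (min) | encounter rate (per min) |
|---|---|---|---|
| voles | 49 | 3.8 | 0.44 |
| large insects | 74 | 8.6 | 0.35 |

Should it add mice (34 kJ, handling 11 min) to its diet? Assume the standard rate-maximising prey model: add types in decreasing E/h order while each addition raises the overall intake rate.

Current rate: (0.44×49 + 0.35×74)/(1 + 0.44×3.8 + 0.35×8.6) = 8.353 kJ/min.
mice: E/h = 34/11 = 3.091 kJ/min.
Since 3.091 < R, time spent handling mice is better spent searching.

No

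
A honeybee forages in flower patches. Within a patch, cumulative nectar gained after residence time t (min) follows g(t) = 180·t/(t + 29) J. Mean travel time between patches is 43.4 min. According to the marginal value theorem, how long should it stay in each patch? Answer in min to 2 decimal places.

35.48 min

Maximise g(t)/(T+t): set derivative to zero → g'(t)(T+t) = g(t).
g'(t) = 180·29/(t + 29)². Setting 180·29/(t+29)² = 180t/[(t+29)(43.4+t)] gives 29(43.4+t) = t(t+29), so t² = 29×43.4 = 1259.
t* = √1259 = 35.48 min.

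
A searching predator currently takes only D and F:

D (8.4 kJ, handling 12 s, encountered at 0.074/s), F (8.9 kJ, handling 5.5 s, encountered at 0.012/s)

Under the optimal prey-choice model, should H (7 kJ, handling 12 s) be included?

Yes

Current rate: (0.074×8.4 + 0.012×8.9)/(1 + 0.074×12 + 0.012×5.5) = 0.3728 kJ/s.
H: E/h = 7/12 = 0.5833 kJ/s.
Since 0.5833 > R, including H increases the long-run rate.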